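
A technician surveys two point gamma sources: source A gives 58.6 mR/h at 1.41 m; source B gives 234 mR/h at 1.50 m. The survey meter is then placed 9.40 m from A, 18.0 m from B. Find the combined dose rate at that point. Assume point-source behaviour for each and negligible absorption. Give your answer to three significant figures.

By superposition, sum each source's inverse-square contribution:
A: 58.6 × (1.41/9.40)² = 1.319 mR/h
B: 234 × (1.50/18.0)² = 1.625 mR/h
Total = 1.319 + 1.625 = 2.944 mR/h.

2.94 mR/h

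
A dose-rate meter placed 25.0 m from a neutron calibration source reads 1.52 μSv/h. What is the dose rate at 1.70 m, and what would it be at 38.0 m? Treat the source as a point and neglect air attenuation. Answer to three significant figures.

Intensity scales as (d₁/d₂)², so
At 1.70 m: (25.0/1.70)² = 216.3, so 1.52 × 216.3 = 328.8 μSv/h
At 38.0 m: (1.70/38.0)² = 0.002001, so 328.8 × 0.002001 = 0.6579 μSv/h.

329 μSv/h; 0.658 μSv/h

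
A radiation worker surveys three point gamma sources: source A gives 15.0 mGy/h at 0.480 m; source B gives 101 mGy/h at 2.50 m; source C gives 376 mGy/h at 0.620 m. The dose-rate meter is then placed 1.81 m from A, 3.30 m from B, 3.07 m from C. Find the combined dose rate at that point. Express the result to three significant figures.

By superposition, sum each source's inverse-square contribution:
A: 15.0 × (0.480/1.81)² = 1.055 mGy/h
B: 101 × (2.50/3.30)² = 57.97 mGy/h
C: 376 × (0.620/3.07)² = 15.34 mGy/h
Total = 1.055 + 57.97 + 15.34 = 74.36 mGy/h.

74.4 mGy/h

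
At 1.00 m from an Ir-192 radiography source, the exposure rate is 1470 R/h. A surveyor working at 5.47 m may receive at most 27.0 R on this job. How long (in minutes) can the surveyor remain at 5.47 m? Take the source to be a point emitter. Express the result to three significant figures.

Intensity scales as (d₁/d₂)², so rate at 5.47 m:
(1.00/5.47)² = 0.03342, so 1470 × 0.03342 = 49.13 R/h.
Stay time = 27.0 R ÷ 49.13 R/h = 0.5496 h = 32.98 min.

33.0 min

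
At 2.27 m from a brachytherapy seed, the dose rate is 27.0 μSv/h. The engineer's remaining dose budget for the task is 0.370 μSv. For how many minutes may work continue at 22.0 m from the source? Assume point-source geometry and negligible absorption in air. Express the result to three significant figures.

77.2 min

Since intensity falls as 1/r², rate at 22.0 m:
27.0 × (2.27/22.0)² = 27.0 × 0.01065 = 0.2875 μSv/h.
Stay time = 0.370 μSv ÷ 0.2875 μSv/h = 1.287 h = 77.22 min.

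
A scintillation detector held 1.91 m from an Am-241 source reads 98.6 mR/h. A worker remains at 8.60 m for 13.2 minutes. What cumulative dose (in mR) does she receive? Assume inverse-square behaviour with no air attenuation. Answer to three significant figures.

1.07 mR

By the inverse-square law, rate at 8.60 m:
(1.91/8.60)² = 0.04933, so 98.6 × 0.04933 = 4.864 mR/h.
Dose = rate × time = 4.864 mR/h × 0.2200 h = 1.070 mR.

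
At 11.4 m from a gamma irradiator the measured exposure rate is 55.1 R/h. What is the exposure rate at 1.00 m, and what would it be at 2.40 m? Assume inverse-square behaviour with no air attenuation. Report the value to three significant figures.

7160 R/h; 1240 R/h

Using I₁d₁² = I₂d₂²,
At 1.00 m: 55.1 × (11.4/1.00)² = 55.1 × 130.0 = 7163 R/h
At 2.40 m: 7163 × (1.00/2.40)² = 7163 × 0.1736 = 1243 R/h.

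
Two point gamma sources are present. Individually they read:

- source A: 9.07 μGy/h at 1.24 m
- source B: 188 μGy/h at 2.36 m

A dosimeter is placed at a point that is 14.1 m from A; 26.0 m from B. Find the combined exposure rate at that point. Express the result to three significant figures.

By superposition, sum each source's inverse-square contribution:
A: 9.07 × (1.24/14.1)² = 0.07015 μGy/h
B: 188 × (2.36/26.0)² = 1.549 μGy/h
Total = 0.07015 + 1.549 = 1.619 μGy/h.

1.62 μGy/h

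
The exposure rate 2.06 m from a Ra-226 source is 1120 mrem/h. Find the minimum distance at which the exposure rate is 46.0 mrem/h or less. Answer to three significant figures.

10.2 m

Using I₁d₁² = I₂d₂², d₂ = d₁·√(I₁/I₂).
I₁/I₂ = 1120/46.0 = 24.35, so d₂ = 2.06 × √24.35 = 10.17 m.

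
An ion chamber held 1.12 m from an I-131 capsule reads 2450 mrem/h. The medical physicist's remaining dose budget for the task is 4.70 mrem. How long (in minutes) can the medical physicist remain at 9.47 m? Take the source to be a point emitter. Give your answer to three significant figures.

Since intensity falls as 1/r², rate at 9.47 m:
(1.12/9.47)² = 0.01399, so 2450 × 0.01399 = 34.28 mrem/h.
Stay time = 4.70 mrem ÷ 34.28 mrem/h = 0.1371 h = 8.226 min.

8.23 min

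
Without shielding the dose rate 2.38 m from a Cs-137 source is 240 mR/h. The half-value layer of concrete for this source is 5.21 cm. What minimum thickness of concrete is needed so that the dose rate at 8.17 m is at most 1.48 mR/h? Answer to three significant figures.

At 8.17 m, distance alone gives 240 × (2.38/8.17)² = 240 × 0.08486 = 20.37 mR/h.
Further attenuation needed: 20.37/1.48 = 13.76.
n = log₂(13.76) = 3.782 half-value layers.
Thickness = 3.782 × 5.21 cm = 19.70 cm.

19.7 cm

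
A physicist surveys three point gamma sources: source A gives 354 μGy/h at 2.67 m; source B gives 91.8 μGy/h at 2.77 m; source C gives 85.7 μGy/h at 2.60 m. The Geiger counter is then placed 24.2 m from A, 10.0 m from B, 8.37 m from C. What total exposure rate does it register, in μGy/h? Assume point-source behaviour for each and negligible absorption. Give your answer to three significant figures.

19.6 μGy/h

Each source contributes Iᵢ·(dᵢ/rᵢ)²; contributions add.
A: 354 × (2.67/24.2)² = 4.309 μGy/h
B: 91.8 × (2.77/10.0)² = 7.044 μGy/h
C: 85.7 × (2.60/8.37)² = 8.269 μGy/h
Total = 4.309 + 7.044 + 8.269 = 19.62 μGy/h.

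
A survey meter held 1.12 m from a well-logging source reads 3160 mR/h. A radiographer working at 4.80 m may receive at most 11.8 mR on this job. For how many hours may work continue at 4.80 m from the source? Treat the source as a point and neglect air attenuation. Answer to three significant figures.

Intensity scales as (d₁/d₂)², so rate at 4.80 m:
(1.12/4.80)² = 0.05444, so 3160 × 0.05444 = 172.0 mR/h.
Stay time = 11.8 mR ÷ 172.0 mR/h = 0.06860 h.

0.0686 h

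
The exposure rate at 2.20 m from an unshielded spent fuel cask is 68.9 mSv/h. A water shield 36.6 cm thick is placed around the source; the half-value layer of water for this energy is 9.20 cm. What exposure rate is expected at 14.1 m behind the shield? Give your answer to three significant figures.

0.106 mSv/h

Distance alone: (2.20/14.1)² = 0.02434, so 68.9 × 0.02434 = 1.677 mSv/h.
Shield: 36.6/9.20 = 3.978 half-value layers → attenuation 2^(−3.978) = 0.06346.
Combined: 1.677 × 0.06346 = 0.1064 mSv/h.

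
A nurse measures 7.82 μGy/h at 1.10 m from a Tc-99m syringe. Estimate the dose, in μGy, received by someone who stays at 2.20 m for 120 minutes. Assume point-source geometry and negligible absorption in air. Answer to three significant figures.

Since intensity falls as 1/r², rate at 2.20 m:
7.82 × (1.10/2.20)² = 7.82 × 0.2500 = 1.955 μGy/h.
Dose = rate × time = 1.955 μGy/h × 2.000 h = 3.910 μGy.

3.91 μGy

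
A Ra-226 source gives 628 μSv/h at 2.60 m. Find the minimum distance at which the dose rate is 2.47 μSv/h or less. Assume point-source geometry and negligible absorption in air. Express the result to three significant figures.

Applying the 1/r² law, d₂ = d₁·√(I₁/I₂).
I₁/I₂ = 628/2.47 = 254.3, so d₂ = 2.60 × √254.3 = 41.46 m.

41.5 m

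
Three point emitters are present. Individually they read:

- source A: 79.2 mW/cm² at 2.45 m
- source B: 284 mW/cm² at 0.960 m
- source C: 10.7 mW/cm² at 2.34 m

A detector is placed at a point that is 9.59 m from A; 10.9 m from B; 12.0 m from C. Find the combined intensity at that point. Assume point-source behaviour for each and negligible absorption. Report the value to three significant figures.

7.78 mW/cm²

Each source contributes Iᵢ·(dᵢ/rᵢ)²; contributions add.
A: 79.2 × (2.45/9.59)² = 5.169 mW/cm²
B: 284 × (0.960/10.9)² = 2.203 mW/cm²
C: 10.7 × (2.34/12.0)² = 0.4069 mW/cm²
Total = 5.169 + 2.203 + 0.4069 = 7.779 mW/cm².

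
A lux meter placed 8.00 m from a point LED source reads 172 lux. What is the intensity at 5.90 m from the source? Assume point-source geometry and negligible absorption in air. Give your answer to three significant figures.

316 lux

Using I₁d₁² = I₂d₂², scaling from 8.00 m to 5.90 m:
(8.00/5.90)² = 1.839, so 172 × 1.839 = 316.3 lux.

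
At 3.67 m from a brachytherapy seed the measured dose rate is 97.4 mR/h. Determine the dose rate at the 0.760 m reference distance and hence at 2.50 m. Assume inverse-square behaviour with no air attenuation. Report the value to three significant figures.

2270 mR/h; 210 mR/h

Using I₁d₁² = I₂d₂²,
At 0.760 m: (3.67/0.760)² = 23.32, so 97.4 × 23.32 = 2271 mR/h
At 2.50 m: 2271 × (0.760/2.50)² = 2271 × 0.09242 = 209.9 mR/h.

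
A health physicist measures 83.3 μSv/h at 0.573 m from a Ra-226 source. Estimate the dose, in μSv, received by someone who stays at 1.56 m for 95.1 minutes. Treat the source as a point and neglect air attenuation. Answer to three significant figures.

17.8 μSv

Using I₁d₁² = I₂d₂², rate at 1.56 m:
(0.573/1.56)² = 0.1349, so 83.3 × 0.1349 = 11.24 μSv/h.
Dose = rate × time = 11.24 μSv/h × 1.585 h = 17.82 μSv.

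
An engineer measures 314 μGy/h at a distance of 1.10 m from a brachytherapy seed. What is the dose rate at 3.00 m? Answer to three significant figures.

42.2 μGy/h

Applying the 1/r² law, the rate at 3.00 m is
(1.10/3.00)² = 0.1344, so 314 × 0.1344 = 42.20 μGy/h.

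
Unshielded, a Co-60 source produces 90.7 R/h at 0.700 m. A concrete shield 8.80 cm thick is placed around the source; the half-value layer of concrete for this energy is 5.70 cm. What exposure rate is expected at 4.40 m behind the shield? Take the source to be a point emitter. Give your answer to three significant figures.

Distance alone: 90.7 × (0.700/4.40)² = 90.7 × 0.02531 = 2.296 R/h.
Shield: 8.80/5.70 = 1.544 half-value layers → attenuation 2^(−1.544) = 0.3429.
Combined: 2.296 × 0.3429 = 0.7873 R/h.

0.787 R/h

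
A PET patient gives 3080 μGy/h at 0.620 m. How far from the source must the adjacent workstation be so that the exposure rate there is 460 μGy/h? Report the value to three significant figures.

1.60 m

By the inverse-square law, d₂ = d₁·√(I₁/I₂).
I₁/I₂ = 3080/460 = 6.696, so d₂ = 0.620 × √6.696 = 1.604 m.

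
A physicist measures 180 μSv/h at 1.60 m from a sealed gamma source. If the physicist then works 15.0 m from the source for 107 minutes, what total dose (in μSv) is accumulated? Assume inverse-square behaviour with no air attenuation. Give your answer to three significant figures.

Using I₁d₁² = I₂d₂², rate at 15.0 m:
(1.60/15.0)² = 0.01138, so 180 × 0.01138 = 2.048 μSv/h.
Dose = rate × time = 2.048 μSv/h × 1.783 h = 3.652 μSv.

3.65 μSv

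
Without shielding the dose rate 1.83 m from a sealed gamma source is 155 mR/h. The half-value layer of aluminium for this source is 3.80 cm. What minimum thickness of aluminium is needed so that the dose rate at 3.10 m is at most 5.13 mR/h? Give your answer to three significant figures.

12.9 cm

At 3.10 m, distance alone gives 155 × (1.83/3.10)² = 155 × 0.3485 = 54.02 mR/h.
Further attenuation needed: 54.02/5.13 = 10.53.
n = log₂(10.53) = 3.396 half-value layers.
Thickness = 3.396 × 3.80 cm = 12.90 cm.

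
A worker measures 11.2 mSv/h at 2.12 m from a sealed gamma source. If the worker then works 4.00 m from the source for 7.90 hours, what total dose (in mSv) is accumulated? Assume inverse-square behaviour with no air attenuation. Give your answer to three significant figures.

By the inverse-square law, rate at 4.00 m:
11.2 × (2.12/4.00)² = 11.2 × 0.2809 = 3.146 mSv/h.
Dose = rate × time = 3.146 mSv/h × 7.900 h = 24.85 mSv.

24.9 mSv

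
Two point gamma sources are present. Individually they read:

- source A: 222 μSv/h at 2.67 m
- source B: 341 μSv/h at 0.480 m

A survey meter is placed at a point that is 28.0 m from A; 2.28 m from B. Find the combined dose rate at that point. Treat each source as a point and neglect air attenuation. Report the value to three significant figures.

By superposition, sum each source's inverse-square contribution:
A: 222 × (2.67/28.0)² = 2.019 μSv/h
B: 341 × (0.480/2.28)² = 15.11 μSv/h
Total = 2.019 + 15.11 = 17.13 μSv/h.

17.1 μSv/h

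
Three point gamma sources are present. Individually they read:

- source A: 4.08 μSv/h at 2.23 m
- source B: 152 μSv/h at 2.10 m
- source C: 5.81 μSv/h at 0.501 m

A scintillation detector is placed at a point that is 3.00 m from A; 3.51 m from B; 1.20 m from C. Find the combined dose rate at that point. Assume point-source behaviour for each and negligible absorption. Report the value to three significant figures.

57.7 μSv/h

Each source contributes Iᵢ·(dᵢ/rᵢ)²; contributions add.
A: 4.08 × (2.23/3.00)² = 2.254 μSv/h
B: 152 × (2.10/3.51)² = 54.41 μSv/h
C: 5.81 × (0.501/1.20)² = 1.013 μSv/h
Total = 2.254 + 54.41 + 1.013 = 57.68 μSv/h.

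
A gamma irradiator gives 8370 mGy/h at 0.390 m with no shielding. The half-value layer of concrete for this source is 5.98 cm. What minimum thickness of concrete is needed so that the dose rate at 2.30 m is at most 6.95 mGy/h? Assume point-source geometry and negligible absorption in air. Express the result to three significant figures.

At 2.30 m, distance alone gives 8370 × (0.390/2.30)² = 8370 × 0.02875 = 240.6 mGy/h.
Further attenuation needed: 240.6/6.95 = 34.62.
n = log₂(34.62) = 5.114 half-value layers.
Thickness = 5.114 × 5.98 cm = 30.58 cm.

30.6 cm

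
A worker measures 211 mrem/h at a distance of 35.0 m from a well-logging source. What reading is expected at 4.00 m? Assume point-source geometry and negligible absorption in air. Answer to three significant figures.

16200 mrem/h

By the inverse-square law, the rate at 4.00 m is
211 × (35.0/4.00)² = 211 × 76.56 = 16150 mrem/h.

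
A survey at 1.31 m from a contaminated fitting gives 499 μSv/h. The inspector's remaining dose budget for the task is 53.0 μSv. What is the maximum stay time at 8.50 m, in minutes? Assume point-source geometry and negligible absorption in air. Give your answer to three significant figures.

Using I₁d₁² = I₂d₂², rate at 8.50 m:
499 × (1.31/8.50)² = 499 × 0.02375 = 11.85 μSv/h.
Stay time = 53.0 μSv ÷ 11.85 μSv/h = 4.473 h = 268.4 min.

268 min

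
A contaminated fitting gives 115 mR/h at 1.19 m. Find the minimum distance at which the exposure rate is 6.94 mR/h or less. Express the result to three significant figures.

4.84 m

Intensity scales as (d₁/d₂)², so d₂ = d₁·√(I₁/I₂).
I₁/I₂ = 115/6.94 = 16.57, so d₂ = 1.19 × √16.57 = 4.844 m.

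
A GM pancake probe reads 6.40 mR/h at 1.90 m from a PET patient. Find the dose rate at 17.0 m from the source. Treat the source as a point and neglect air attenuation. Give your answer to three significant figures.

Intensity scales as (d₁/d₂)², so the rate at 17.0 m is
(1.90/17.0)² = 0.01249, so 6.40 × 0.01249 = 0.07994 mR/h.

0.0799 mR/h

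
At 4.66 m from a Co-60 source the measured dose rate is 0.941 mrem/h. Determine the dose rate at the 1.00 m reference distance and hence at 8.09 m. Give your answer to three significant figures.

Since intensity falls as 1/r²,
At 1.00 m: (4.66/1.00)² = 21.72, so 0.941 × 21.72 = 20.44 mrem/h
At 8.09 m: (1.00/8.09)² = 0.01528, so 20.44 × 0.01528 = 0.3123 mrem/h.

20.4 mrem/h; 0.312 mrem/h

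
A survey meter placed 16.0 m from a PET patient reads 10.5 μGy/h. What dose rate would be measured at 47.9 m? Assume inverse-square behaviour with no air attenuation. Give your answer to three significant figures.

1.17 μGy/h

Since intensity falls as 1/r², scaling from 16.0 m to 47.9 m:
10.5 × (16.0/47.9)² = 10.5 × 0.1116 = 1.172 μGy/h.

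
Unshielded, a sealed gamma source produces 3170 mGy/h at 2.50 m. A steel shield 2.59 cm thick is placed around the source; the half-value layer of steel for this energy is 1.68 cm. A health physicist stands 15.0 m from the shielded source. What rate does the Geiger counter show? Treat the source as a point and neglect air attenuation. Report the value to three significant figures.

Distance alone: 3170 × (2.50/15.0)² = 3170 × 0.02778 = 88.06 mGy/h.
Shield: 2.59/1.68 = 1.542 half-value layers → attenuation 2^(−1.542) = 0.3434.
Combined: 88.06 × 0.3434 = 30.24 mGy/h.

30.2 mGy/h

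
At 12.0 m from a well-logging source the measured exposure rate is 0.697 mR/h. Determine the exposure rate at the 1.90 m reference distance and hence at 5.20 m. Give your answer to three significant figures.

By the inverse-square law,
At 1.90 m: (12.0/1.90)² = 39.89, so 0.697 × 39.89 = 27.80 mR/h
At 5.20 m: (1.90/5.20)² = 0.1335, so 27.80 × 0.1335 = 3.711 mR/h.

27.8 mR/h; 3.71 mR/h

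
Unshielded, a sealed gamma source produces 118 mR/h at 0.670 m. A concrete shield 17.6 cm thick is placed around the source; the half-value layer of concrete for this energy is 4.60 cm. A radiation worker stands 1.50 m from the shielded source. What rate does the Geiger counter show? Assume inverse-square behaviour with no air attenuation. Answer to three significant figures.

1.66 mR/h

Distance alone: (0.670/1.50)² = 0.1995, so 118 × 0.1995 = 23.54 mR/h.
Shield: 17.6/4.60 = 3.826 half-value layers → attenuation 2^(−3.826) = 0.07051.
Combined: 23.54 × 0.07051 = 1.660 mR/h.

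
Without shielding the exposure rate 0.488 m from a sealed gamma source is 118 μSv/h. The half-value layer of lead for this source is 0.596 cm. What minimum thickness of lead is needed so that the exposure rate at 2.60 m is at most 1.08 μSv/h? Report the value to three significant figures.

1.16 cm

At 2.60 m, distance alone gives 118 × (0.488/2.60)² = 118 × 0.03523 = 4.157 μSv/h.
Further attenuation needed: 4.157/1.08 = 3.849.
n = log₂(3.849) = 1.944 half-value layers.
Thickness = 1.944 × 0.596 cm = 1.159 cm.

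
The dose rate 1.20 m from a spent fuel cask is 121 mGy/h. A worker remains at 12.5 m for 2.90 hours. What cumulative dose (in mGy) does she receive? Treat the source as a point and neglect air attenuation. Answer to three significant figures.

3.23 mGy

Intensity scales as (d₁/d₂)², so rate at 12.5 m:
(1.20/12.5)² = 0.009216, so 121 × 0.009216 = 1.115 mGy/h.
Dose = rate × time = 1.115 mGy/h × 2.900 h = 3.233 mGy.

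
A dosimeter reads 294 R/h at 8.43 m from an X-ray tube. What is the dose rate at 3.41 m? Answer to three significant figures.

Since intensity falls as 1/r², the rate at 3.41 m is
294 × (8.43/3.41)² = 294 × 6.111 = 1797 R/h.

1800 R/h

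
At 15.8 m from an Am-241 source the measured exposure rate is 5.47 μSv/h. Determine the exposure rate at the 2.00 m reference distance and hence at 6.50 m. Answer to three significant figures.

341 μSv/h; 32.3 μSv/h

Using I₁d₁² = I₂d₂²,
At 2.00 m: 5.47 × (15.8/2.00)² = 5.47 × 62.41 = 341.4 μSv/h
At 6.50 m: 341.4 × (2.00/6.50)² = 341.4 × 0.09467 = 32.32 μSv/h.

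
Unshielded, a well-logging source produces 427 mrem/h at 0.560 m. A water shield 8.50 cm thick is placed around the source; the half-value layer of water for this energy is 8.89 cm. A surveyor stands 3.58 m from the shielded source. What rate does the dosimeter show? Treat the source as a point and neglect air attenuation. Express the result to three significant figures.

5.39 mrem/h

Distance alone: 427 × (0.560/3.58)² = 427 × 0.02447 = 10.45 mrem/h.
Shield: 8.50/8.89 = 0.9561 half-value layers → attenuation 2^(−0.9561) = 0.5154.
Combined: 10.45 × 0.5154 = 5.386 mrem/h.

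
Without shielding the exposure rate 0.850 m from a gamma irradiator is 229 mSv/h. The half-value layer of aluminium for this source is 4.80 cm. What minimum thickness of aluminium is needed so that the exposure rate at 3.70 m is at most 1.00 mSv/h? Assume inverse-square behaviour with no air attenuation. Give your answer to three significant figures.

At 3.70 m, distance alone gives 229 × (0.850/3.70)² = 229 × 0.05278 = 12.09 mSv/h.
Further attenuation needed: 12.09/1.00 = 12.09.
n = log₂(12.09) = 3.596 half-value layers.
Thickness = 3.596 × 4.80 cm = 17.26 cm.

17.3 cm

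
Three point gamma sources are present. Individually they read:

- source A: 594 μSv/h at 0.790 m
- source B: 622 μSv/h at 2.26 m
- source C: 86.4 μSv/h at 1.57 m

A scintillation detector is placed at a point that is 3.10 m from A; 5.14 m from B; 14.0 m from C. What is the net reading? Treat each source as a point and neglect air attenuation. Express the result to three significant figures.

Each source contributes Iᵢ·(dᵢ/rᵢ)²; contributions add.
A: 594 × (0.790/3.10)² = 38.58 μSv/h
B: 622 × (2.26/5.14)² = 120.2 μSv/h
C: 86.4 × (1.57/14.0)² = 1.087 μSv/h
Total = 38.58 + 120.2 + 1.087 = 159.9 μSv/h.

160 μSv/h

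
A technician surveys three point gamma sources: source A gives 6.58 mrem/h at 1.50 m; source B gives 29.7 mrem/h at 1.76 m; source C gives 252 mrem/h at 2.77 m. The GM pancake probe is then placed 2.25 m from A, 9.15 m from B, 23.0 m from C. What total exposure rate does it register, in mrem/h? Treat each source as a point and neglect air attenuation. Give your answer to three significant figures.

By superposition, sum each source's inverse-square contribution:
A: 6.58 × (1.50/2.25)² = 2.924 mrem/h
B: 29.7 × (1.76/9.15)² = 1.099 mrem/h
C: 252 × (2.77/23.0)² = 3.655 mrem/h
Total = 2.924 + 1.099 + 3.655 = 7.678 mrem/h.

7.68 mrem/h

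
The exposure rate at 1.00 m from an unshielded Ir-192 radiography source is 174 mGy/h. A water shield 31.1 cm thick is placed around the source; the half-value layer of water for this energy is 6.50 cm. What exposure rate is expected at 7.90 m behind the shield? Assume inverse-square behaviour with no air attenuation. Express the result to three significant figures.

0.101 mGy/h

Distance alone: (1.00/7.90)² = 0.01602, so 174 × 0.01602 = 2.787 mGy/h.
Shield: 31.1/6.50 = 4.785 half-value layers → attenuation 2^(−4.785) = 0.03627.
Combined: 2.787 × 0.03627 = 0.1011 mGy/h.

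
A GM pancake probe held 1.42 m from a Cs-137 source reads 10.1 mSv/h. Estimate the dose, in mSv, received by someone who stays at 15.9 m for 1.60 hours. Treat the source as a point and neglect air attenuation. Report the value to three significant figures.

Since intensity falls as 1/r², rate at 15.9 m:
10.1 × (1.42/15.9)² = 10.1 × 0.007976 = 0.08056 mSv/h.
Dose = rate × time = 0.08056 mSv/h × 1.600 h = 0.1289 mSv.

0.129 mSv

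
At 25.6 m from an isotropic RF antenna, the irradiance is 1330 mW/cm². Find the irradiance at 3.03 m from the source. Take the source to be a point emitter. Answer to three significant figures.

94900 mW/cm²

By the inverse-square law, the rate at 3.03 m is
1330 × (25.6/3.03)² = 1330 × 71.38 = 94940 mW/cm².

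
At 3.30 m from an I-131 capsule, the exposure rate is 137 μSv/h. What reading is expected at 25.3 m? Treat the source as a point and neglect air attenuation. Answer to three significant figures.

2.33 μSv/h

Applying the 1/r² law, the rate at 25.3 m is
(3.30/25.3)² = 0.01701, so 137 × 0.01701 = 2.330 μSv/h.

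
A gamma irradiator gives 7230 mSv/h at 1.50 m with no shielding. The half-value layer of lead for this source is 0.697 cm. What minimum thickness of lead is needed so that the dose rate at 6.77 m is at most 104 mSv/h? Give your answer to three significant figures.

1.23 cm

At 6.77 m, distance alone gives (1.50/6.77)² = 0.04909, so 7230 × 0.04909 = 354.9 mSv/h.
Further attenuation needed: 354.9/104 = 3.412.
n = log₂(3.412) = 1.771 half-value layers.
Thickness = 1.771 × 0.697 cm = 1.234 cm.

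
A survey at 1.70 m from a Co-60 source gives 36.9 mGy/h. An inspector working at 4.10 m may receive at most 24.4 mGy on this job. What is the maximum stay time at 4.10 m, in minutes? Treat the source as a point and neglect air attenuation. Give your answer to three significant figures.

231 min

Since intensity falls as 1/r², rate at 4.10 m:
(1.70/4.10)² = 0.1719, so 36.9 × 0.1719 = 6.343 mGy/h.
Stay time = 24.4 mGy ÷ 6.343 mGy/h = 3.847 h = 230.8 min.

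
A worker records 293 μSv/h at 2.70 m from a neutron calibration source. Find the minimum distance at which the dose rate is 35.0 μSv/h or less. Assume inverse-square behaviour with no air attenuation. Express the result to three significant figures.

Since intensity falls as 1/r², d₂ = d₁·√(I₁/I₂).
I₁/I₂ = 293/35.0 = 8.371, so d₂ = 2.70 × √8.371 = 7.812 m.

7.81 m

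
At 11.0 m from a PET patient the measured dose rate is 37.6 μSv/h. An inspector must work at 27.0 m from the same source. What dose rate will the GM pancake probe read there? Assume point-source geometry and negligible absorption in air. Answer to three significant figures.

By the inverse-square law, scaling from 11.0 m to 27.0 m:
37.6 × (11.0/27.0)² = 37.6 × 0.1660 = 6.242 μSv/h.

6.24 μSv/h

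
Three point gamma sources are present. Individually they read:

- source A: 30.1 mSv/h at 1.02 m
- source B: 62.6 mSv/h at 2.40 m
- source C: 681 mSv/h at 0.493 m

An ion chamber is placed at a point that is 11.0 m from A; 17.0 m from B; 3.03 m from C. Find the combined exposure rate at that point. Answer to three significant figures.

19.5 mSv/h

By superposition, sum each source's inverse-square contribution:
A: 30.1 × (1.02/11.0)² = 0.2588 mSv/h
B: 62.6 × (2.40/17.0)² = 1.248 mSv/h
C: 681 × (0.493/3.03)² = 18.03 mSv/h
Total = 0.2588 + 1.248 + 18.03 = 19.54 mSv/h.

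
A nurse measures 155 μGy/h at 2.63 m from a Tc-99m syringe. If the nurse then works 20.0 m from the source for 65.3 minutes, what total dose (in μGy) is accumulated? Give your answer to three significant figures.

Applying the 1/r² law, rate at 20.0 m:
155 × (2.63/20.0)² = 155 × 0.01729 = 2.680 μGy/h.
Dose = rate × time = 2.680 μGy/h × 1.088 h = 2.916 μGy.

2.92 μGy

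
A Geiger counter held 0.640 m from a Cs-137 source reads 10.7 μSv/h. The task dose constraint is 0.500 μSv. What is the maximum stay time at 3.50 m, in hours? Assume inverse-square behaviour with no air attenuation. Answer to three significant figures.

Intensity scales as (d₁/d₂)², so rate at 3.50 m:
(0.640/3.50)² = 0.03344, so 10.7 × 0.03344 = 0.3578 μSv/h.
Stay time = 0.500 μSv ÷ 0.3578 μSv/h = 1.397 h.

1.40 h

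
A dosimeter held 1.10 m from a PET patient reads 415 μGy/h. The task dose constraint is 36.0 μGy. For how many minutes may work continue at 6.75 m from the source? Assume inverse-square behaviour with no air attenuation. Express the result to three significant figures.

196 min

Using I₁d₁² = I₂d₂², rate at 6.75 m:
(1.10/6.75)² = 0.02656, so 415 × 0.02656 = 11.02 μGy/h.
Stay time = 36.0 μGy ÷ 11.02 μGy/h = 3.267 h = 196.0 min.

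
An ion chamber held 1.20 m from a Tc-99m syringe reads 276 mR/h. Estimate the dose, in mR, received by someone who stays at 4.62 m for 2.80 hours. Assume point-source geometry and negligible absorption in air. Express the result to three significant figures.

52.1 mR

Using I₁d₁² = I₂d₂², rate at 4.62 m:
276 × (1.20/4.62)² = 276 × 0.06747 = 18.62 mR/h.
Dose = rate × time = 18.62 mR/h × 2.800 h = 52.14 mR.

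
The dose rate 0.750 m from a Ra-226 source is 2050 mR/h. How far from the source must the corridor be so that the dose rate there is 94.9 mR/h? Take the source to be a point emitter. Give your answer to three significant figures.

Using I₁d₁² = I₂d₂², d₂ = d₁·√(I₁/I₂).
I₁/I₂ = 2050/94.9 = 21.60, so d₂ = 0.750 × √21.60 = 3.486 m.

3.49 m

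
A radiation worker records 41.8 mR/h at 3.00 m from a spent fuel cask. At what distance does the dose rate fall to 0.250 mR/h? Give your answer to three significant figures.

38.8 m

Using I₁d₁² = I₂d₂², d₂ = d₁·√(I₁/I₂).
I₁/I₂ = 41.8/0.250 = 167.2, so d₂ = 3.00 × √167.2 = 38.79 m.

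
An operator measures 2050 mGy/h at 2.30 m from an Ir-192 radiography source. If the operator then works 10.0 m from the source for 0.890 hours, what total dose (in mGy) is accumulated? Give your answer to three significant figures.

96.5 mGy

Using I₁d₁² = I₂d₂², rate at 10.0 m:
2050 × (2.30/10.0)² = 2050 × 0.05290 = 108.4 mGy/h.
Dose = rate × time = 108.4 mGy/h × 0.8900 h = 96.48 mGy.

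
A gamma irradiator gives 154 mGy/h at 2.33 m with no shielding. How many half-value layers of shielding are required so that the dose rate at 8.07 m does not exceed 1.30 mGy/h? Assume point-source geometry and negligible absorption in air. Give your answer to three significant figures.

At 8.07 m, distance alone gives (2.33/8.07)² = 0.08336, so 154 × 0.08336 = 12.84 mGy/h.
Further attenuation needed: 12.84/1.30 = 9.877.
n = log₂(9.877) = 3.304 half-value layers.

3.30 half-value layers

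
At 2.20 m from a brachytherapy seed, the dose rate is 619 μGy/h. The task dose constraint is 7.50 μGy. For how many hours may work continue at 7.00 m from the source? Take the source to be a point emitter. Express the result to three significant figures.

0.123 h

Intensity scales as (d₁/d₂)², so rate at 7.00 m:
(2.20/7.00)² = 0.09878, so 619 × 0.09878 = 61.14 μGy/h.
Stay time = 7.50 μGy ÷ 61.14 μGy/h = 0.1227 h.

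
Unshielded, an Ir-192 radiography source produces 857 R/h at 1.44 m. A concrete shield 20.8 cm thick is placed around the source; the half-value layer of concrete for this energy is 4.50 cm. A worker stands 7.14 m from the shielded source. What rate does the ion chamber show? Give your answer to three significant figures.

1.42 R/h

Distance alone: (1.44/7.14)² = 0.04068, so 857 × 0.04068 = 34.86 R/h.
Shield: 20.8/4.50 = 4.622 half-value layers → attenuation 2^(−4.622) = 0.04061.
Combined: 34.86 × 0.04061 = 1.416 R/h.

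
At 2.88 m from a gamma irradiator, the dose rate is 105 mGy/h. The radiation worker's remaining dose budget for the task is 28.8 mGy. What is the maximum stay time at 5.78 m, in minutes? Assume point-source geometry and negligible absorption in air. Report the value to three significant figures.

Applying the 1/r² law, rate at 5.78 m:
105 × (2.88/5.78)² = 105 × 0.2483 = 26.07 mGy/h.
Stay time = 28.8 mGy ÷ 26.07 mGy/h = 1.105 h = 66.30 min.

66.3 min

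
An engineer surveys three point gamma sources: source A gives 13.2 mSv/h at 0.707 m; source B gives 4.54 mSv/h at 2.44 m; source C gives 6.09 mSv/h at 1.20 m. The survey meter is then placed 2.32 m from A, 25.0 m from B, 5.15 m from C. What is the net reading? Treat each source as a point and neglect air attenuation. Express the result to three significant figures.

Each source contributes Iᵢ·(dᵢ/rᵢ)²; contributions add.
A: 13.2 × (0.707/2.32)² = 1.226 mSv/h
B: 4.54 × (2.44/25.0)² = 0.04325 mSv/h
C: 6.09 × (1.20/5.15)² = 0.3306 mSv/h
Total = 1.226 + 0.04325 + 0.3306 = 1.600 mSv/h.

1.60 mSv/h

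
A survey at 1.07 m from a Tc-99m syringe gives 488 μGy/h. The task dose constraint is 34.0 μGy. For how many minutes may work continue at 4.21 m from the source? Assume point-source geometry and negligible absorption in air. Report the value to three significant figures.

64.7 min

Since intensity falls as 1/r², rate at 4.21 m:
488 × (1.07/4.21)² = 488 × 0.06460 = 31.52 μGy/h.
Stay time = 34.0 μGy ÷ 31.52 μGy/h = 1.079 h = 64.74 min.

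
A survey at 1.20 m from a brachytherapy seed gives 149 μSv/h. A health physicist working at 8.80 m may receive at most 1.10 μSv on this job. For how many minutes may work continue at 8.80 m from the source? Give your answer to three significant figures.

Applying the 1/r² law, rate at 8.80 m:
149 × (1.20/8.80)² = 149 × 0.01860 = 2.771 μSv/h.
Stay time = 1.10 μSv ÷ 2.771 μSv/h = 0.3970 h = 23.82 min.

23.8 min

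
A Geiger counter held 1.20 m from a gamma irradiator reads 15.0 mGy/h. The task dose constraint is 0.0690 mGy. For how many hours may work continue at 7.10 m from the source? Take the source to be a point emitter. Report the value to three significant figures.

0.161 h

Intensity scales as (d₁/d₂)², so rate at 7.10 m:
(1.20/7.10)² = 0.02857, so 15.0 × 0.02857 = 0.4286 mGy/h.
Stay time = 0.0690 mGy ÷ 0.4286 mGy/h = 0.1610 h.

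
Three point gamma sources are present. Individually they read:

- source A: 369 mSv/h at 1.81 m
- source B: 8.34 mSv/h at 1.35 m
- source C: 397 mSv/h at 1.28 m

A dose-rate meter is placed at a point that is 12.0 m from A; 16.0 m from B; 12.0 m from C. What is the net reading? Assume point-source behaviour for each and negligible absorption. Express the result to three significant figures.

13.0 mSv/h

Each source contributes Iᵢ·(dᵢ/rᵢ)²; contributions add.
A: 369 × (1.81/12.0)² = 8.395 mSv/h
B: 8.34 × (1.35/16.0)² = 0.05937 mSv/h
C: 397 × (1.28/12.0)² = 4.517 mSv/h
Total = 8.395 + 0.05937 + 4.517 = 12.97 mSv/h.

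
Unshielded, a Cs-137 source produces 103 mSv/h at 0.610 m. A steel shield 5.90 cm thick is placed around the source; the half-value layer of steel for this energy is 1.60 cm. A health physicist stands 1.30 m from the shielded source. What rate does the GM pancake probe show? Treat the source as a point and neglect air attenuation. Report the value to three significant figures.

1.76 mSv/h

Distance alone: (0.610/1.30)² = 0.2202, so 103 × 0.2202 = 22.68 mSv/h.
Shield: 5.90/1.60 = 3.688 half-value layers → attenuation 2^(−3.688) = 0.07759.
Combined: 22.68 × 0.07759 = 1.760 mSv/h.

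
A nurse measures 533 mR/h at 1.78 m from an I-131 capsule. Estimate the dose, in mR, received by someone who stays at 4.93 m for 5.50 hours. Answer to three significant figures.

382 mR

Intensity scales as (d₁/d₂)², so rate at 4.93 m:
(1.78/4.93)² = 0.1304, so 533 × 0.1304 = 69.50 mR/h.
Dose = rate × time = 69.50 mR/h × 5.500 h = 382.2 mR.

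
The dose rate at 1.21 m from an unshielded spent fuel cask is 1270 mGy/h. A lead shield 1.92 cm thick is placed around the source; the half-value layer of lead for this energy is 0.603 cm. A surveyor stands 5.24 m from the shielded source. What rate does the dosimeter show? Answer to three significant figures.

Distance alone: 1270 × (1.21/5.24)² = 1270 × 0.05332 = 67.72 mGy/h.
Shield: 1.92/0.603 = 3.184 half-value layers → attenuation 2^(−3.184) = 0.1100.
Combined: 67.72 × 0.1100 = 7.449 mGy/h.

7.45 mGy/h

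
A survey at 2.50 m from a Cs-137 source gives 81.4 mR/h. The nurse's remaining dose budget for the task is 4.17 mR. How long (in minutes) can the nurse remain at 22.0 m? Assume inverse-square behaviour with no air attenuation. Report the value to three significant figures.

238 min

By the inverse-square law, rate at 22.0 m:
81.4 × (2.50/22.0)² = 81.4 × 0.01291 = 1.051 mR/h.
Stay time = 4.17 mR ÷ 1.051 mR/h = 3.968 h = 238.1 min.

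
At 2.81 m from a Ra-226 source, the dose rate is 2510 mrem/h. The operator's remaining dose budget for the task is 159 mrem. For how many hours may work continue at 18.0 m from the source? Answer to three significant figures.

Using I₁d₁² = I₂d₂², rate at 18.0 m:
2510 × (2.81/18.0)² = 2510 × 0.02437 = 61.17 mrem/h.
Stay time = 159 mrem ÷ 61.17 mrem/h = 2.599 h.

2.60 h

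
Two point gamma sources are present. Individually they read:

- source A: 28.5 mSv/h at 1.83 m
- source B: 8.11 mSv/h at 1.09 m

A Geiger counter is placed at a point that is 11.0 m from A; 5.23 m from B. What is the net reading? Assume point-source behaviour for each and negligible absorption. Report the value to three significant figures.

1.14 mSv/h

By superposition, sum each source's inverse-square contribution:
A: 28.5 × (1.83/11.0)² = 0.7888 mSv/h
B: 8.11 × (1.09/5.23)² = 0.3523 mSv/h
Total = 0.7888 + 0.3523 = 1.141 mSv/h.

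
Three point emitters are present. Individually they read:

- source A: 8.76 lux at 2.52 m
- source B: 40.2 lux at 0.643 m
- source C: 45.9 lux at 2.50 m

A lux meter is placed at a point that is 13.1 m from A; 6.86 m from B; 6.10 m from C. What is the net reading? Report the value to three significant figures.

8.39 lux

Each source contributes Iᵢ·(dᵢ/rᵢ)²; contributions add.
A: 8.76 × (2.52/13.1)² = 0.3242 lux
B: 40.2 × (0.643/6.86)² = 0.3532 lux
C: 45.9 × (2.50/6.10)² = 7.710 lux
Total = 0.3242 + 0.3532 + 7.710 = 8.387 lux.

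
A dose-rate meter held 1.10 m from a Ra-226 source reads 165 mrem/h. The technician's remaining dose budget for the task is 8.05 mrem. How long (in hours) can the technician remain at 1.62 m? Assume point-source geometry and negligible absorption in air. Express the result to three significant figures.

Applying the 1/r² law, rate at 1.62 m:
(1.10/1.62)² = 0.4611, so 165 × 0.4611 = 76.08 mrem/h.
Stay time = 8.05 mrem ÷ 76.08 mrem/h = 0.1058 h.

0.106 h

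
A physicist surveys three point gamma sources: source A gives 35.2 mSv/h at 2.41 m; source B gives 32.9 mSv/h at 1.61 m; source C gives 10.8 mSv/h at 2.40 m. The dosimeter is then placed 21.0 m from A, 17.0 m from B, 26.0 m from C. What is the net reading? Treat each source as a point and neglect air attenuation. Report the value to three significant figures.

0.851 mSv/h

Each source contributes Iᵢ·(dᵢ/rᵢ)²; contributions add.
A: 35.2 × (2.41/21.0)² = 0.4636 mSv/h
B: 32.9 × (1.61/17.0)² = 0.2951 mSv/h
C: 10.8 × (2.40/26.0)² = 0.09202 mSv/h
Total = 0.4636 + 0.2951 + 0.09202 = 0.8507 mSv/h.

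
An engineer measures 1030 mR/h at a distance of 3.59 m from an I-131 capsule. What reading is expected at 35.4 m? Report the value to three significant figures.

Using I₁d₁² = I₂d₂², the rate at 35.4 m is
(3.59/35.4)² = 0.01028, so 1030 × 0.01028 = 10.59 mR/h.

10.6 mR/h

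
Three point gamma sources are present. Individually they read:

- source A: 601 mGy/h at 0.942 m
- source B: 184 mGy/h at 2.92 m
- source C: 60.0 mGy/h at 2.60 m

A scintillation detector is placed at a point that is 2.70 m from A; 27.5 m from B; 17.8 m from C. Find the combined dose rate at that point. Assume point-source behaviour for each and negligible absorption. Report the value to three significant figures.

Each source contributes Iᵢ·(dᵢ/rᵢ)²; contributions add.
A: 601 × (0.942/2.70)² = 73.16 mGy/h
B: 184 × (2.92/27.5)² = 2.075 mGy/h
C: 60.0 × (2.60/17.8)² = 1.280 mGy/h
Total = 73.16 + 2.075 + 1.280 = 76.52 mGy/h.

76.5 mGy/h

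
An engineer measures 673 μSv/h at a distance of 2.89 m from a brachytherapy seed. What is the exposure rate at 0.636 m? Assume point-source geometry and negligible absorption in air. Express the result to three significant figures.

13900 μSv/h

Using I₁d₁² = I₂d₂², the rate at 0.636 m is
673 × (2.89/0.636)² = 673 × 20.65 = 13900 μSv/h.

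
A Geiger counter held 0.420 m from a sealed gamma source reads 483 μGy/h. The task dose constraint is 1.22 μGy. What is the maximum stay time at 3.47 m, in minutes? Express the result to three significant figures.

Applying the 1/r² law, rate at 3.47 m:
483 × (0.420/3.47)² = 483 × 0.01465 = 7.076 μGy/h.
Stay time = 1.22 μGy ÷ 7.076 μGy/h = 0.1724 h = 10.34 min.

10.3 min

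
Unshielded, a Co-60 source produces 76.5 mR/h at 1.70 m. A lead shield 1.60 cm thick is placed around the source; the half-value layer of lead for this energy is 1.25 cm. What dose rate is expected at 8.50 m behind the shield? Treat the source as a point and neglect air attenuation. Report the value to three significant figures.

Distance alone: (1.70/8.50)² = 0.04000, so 76.5 × 0.04000 = 3.060 mR/h.
Shield: 1.60/1.25 = 1.280 half-value layers → attenuation 2^(−1.280) = 0.4118.
Combined: 3.060 × 0.4118 = 1.260 mR/h.

1.26 mR/h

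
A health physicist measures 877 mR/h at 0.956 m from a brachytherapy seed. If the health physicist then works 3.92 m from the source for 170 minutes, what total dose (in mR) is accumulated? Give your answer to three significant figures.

148 mR

By the inverse-square law, rate at 3.92 m:
(0.956/3.92)² = 0.05948, so 877 × 0.05948 = 52.16 mR/h.
Dose = rate × time = 52.16 mR/h × 2.833 h = 147.8 mR.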